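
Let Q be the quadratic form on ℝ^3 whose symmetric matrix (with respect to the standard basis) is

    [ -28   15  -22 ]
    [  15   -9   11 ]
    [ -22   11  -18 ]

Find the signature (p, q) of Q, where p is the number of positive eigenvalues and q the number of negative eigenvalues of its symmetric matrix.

(0, 3)

Symmetric row and column elimination reduces A to a congruent diagonal form with pivots -28, -27/28, -2/27.
So there are 3 negative pivots.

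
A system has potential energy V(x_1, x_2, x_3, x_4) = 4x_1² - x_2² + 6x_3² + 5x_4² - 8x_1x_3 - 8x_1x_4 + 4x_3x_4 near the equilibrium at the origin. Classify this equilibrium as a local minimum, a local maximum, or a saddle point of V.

The Hessian at the origin is H = [[8, 0, -8, -8], [0, -2, 0, 0], [-8, 0, 12, 4], [-8, 0, 4, 10]].
Applying the same elementary operations to the rows and columns of H produces a congruent diagonal matrix with entries 8, -2, 4, -2.
That gives 2 positive, 2 negative pivots.
H is indefinite, so the origin is a saddle point.

saddle point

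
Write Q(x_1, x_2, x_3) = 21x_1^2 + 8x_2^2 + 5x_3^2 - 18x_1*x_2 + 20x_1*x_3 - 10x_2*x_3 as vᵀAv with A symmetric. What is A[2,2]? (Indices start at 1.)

The coefficient of x_2^2 in Q is 8, and that is exactly A[2,2].

8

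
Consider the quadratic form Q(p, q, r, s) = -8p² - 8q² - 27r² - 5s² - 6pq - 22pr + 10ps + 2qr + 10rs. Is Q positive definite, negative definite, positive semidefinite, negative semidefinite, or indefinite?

The associated matrix is A = [[-8, -3, -11, 5], [-3, -8, 1, 0], [-11, 1, -27, 5], [5, 0, 5, -5]].
Congruent diagonalization of A (simultaneous row and column reduction) yields pivots -8, -55/8, -443/55, -15/443.
So there are 4 negative pivots.
Hence Q is negative definite.

negative definite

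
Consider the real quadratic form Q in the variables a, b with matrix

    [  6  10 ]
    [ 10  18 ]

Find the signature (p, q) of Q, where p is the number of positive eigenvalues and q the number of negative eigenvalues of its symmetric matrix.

Row-reducing A symmetrically gives the diagonal entries 6, 4/3.
That gives 2 positive pivots.

(2, 0)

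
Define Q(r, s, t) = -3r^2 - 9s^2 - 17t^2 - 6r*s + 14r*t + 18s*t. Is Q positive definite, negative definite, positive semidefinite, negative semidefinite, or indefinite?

The symmetric matrix is A = [[-3, -3, 7], [-3, -9, 9], [7, 9, -17]].
Symmetric row and column elimination reduces A to a congruent diagonal form with pivots -3, -6, 0.
So there are 2 negative, 1 zero pivots.
Hence Q is negative semidefinite.

negative semidefinite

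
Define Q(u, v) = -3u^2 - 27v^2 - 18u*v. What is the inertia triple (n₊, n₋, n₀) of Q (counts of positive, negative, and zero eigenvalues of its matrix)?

The symmetric matrix is A = [[-3, -9], [-9, -27]].
Applying the same elementary operations to the rows and columns of A produces a congruent diagonal matrix with entries -3, 0.
So there are 1 negative, 1 zero pivots.

(0, 1, 1)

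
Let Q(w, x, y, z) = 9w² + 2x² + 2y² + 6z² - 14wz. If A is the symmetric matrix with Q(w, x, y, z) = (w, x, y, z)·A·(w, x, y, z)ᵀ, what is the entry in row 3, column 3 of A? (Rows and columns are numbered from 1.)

2

The coefficient of y² in Q is 2, and that is exactly A[3,3].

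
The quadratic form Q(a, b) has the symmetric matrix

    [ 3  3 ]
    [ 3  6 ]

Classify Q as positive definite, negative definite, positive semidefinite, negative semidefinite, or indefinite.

positive definite

Leading principal minors: Δ_1 = 3, Δ_2 = 9.
All leading principal minors are positive, so by Sylvester's criterion Q is positive definite.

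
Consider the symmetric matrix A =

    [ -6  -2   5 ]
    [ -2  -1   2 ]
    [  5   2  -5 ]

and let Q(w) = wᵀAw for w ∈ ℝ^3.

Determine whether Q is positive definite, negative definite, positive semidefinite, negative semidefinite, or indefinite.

negative definite

Leading principal minors: Δ_1 = -6, Δ_2 = 2, Δ_3 = -1.
The signs alternate starting with Δ_1 < 0, so by Sylvester's criterion Q is negative definite.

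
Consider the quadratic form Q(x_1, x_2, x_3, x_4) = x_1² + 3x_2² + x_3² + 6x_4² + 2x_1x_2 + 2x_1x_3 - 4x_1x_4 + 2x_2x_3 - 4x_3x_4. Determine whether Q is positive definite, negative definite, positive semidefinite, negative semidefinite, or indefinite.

Write A = [[1, 1, 1, -2], [1, 3, 1, 0], [1, 1, 1, -2], [-2, 0, -2, 6]].
Row-reducing A symmetrically gives the diagonal entries 1, 2, 0, 0.
So there are 2 positive, 2 zero pivots.
Hence Q is positive semidefinite.

positive semidefinite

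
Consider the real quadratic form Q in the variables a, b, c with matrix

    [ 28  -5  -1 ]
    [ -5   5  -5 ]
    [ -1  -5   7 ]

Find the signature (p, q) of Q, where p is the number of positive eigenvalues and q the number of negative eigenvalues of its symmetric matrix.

(3, 0)

Row-reducing A symmetrically gives the diagonal entries 28, 115/28, 10/23.
That gives 3 positive pivots.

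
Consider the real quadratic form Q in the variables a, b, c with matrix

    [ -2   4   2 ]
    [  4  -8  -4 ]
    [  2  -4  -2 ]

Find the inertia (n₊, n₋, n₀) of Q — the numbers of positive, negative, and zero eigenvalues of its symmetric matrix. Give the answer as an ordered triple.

(0, 1, 2)

Symmetric row and column elimination reduces A to a congruent diagonal form with pivots -2, 0, 0.
So there are 1 negative, 2 zero pivots.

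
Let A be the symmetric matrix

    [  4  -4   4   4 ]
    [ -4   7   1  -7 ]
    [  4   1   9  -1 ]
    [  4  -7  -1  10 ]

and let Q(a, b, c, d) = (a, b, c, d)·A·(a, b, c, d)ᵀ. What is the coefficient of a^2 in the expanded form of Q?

4

The coefficient of a^2 is the diagonal entry A[1,1] = 4.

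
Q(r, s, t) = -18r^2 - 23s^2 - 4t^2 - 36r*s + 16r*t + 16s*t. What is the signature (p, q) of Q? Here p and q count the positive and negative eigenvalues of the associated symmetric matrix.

The symmetric matrix is A = [[-18, -18, 8], [-18, -23, 8], [8, 8, -4]].
Symmetric row and column elimination reduces A to a congruent diagonal form with pivots -18, -5, -4/9.
That gives 3 negative pivots.

(0, 3)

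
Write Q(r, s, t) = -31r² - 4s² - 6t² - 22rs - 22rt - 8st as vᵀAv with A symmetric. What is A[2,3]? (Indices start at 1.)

-4

The coefficient of s·t in Q is -8. For a symmetric A this equals A[2,3] + A[3,2] = 2·A[2,3].
So A[2,3] = -8/2 = -4.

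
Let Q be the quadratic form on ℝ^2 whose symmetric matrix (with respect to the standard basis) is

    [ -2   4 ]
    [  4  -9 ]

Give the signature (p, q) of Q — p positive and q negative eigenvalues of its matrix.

Symmetric row and column elimination reduces A to a congruent diagonal form with pivots -2, -1.
So there are 2 negative pivots.

(0, 2)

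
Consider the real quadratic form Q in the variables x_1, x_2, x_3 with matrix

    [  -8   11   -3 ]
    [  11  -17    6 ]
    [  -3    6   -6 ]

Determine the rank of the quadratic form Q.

3

Row-reducing A symmetrically gives the diagonal entries -8, -15/8, -3.
That gives 3 negative pivots.
The rank is the number of nonzero pivots: 3.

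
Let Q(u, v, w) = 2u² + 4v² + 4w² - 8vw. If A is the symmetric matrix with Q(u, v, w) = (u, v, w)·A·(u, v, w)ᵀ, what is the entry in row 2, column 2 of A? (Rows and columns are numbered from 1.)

4

The coefficient of v² in Q is 4, and that is exactly A[2,2].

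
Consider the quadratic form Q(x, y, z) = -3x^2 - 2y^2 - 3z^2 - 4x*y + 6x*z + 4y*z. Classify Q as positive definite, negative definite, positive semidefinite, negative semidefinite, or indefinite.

Write A = [[-3, -2, 3], [-2, -2, 2], [3, 2, -3]].
Congruent diagonalization of A (simultaneous row and column reduction) yields pivots -3, -2/3, 0.
So there are 2 negative, 1 zero pivots.
Hence Q is negative semidefinite.

negative semidefinite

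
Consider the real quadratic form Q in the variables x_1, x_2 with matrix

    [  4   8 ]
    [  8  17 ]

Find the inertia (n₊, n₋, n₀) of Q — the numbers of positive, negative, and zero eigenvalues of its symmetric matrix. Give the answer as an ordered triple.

(2, 0, 0)

Applying the same elementary operations to the rows and columns of A produces a congruent diagonal matrix with entries 4, 1.
That gives 2 positive pivots.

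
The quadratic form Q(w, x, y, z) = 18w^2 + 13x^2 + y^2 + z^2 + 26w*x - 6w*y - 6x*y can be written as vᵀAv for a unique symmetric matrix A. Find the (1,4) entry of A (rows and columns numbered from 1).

0

The coefficient of w·z in Q is 0. For a symmetric A this equals A[1,4] + A[4,1] = 2·A[1,4].
So A[1,4] = 0/2 = 0.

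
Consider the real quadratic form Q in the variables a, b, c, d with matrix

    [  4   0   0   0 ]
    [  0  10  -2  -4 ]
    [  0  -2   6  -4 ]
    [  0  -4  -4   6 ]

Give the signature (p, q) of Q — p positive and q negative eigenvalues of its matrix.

An LDLᵀ factorisation of A has diagonal entries 4, 10, 28/5, 2/7.
Counting signs: 4 positive.

(4, 0)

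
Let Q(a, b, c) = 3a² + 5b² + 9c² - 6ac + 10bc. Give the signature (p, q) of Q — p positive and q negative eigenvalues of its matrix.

(3, 0)

The symmetric matrix is A = [[3, 0, -3], [0, 5, 5], [-3, 5, 9]].
Symmetric row and column elimination reduces A to a congruent diagonal form with pivots 3, 5, 1.
So there are 3 positive pivots.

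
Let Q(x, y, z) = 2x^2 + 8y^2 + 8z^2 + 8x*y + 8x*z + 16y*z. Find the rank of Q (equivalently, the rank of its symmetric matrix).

The associated matrix is A = [[2, 4, 4], [4, 8, 8], [4, 8, 8]].
Symmetric row and column elimination reduces A to a congruent diagonal form with pivots 2, 0, 0.
So there are 1 positive, 2 zero pivots.
The rank is the number of nonzero pivots: 1.

1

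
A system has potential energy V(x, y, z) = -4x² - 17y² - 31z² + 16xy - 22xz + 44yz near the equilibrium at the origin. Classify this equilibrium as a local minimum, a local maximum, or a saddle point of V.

The Hessian at the origin is H = [[-8, 16, -22], [16, -34, 44], [-22, 44, -62]].
Congruent diagonalization of H (simultaneous row and column reduction) yields pivots -8, -2, -3/2.
That gives 3 negative pivots.
H is negative definite, so the origin is a strict local maximum.

local maximum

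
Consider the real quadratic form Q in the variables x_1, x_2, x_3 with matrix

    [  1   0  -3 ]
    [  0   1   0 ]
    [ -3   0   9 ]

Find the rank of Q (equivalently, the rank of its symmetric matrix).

Applying the same elementary operations to the rows and columns of A produces a congruent diagonal matrix with entries 1, 1, 0.
So there are 2 positive, 1 zero pivots.
The rank is the number of nonzero pivots: 2.

2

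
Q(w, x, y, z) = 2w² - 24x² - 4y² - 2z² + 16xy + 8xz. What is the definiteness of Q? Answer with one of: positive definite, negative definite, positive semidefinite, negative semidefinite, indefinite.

Write A = [[2, 0, 0, 0], [0, -24, 8, 4], [0, 8, -4, 0], [0, 4, 0, -2]].
Symmetric row and column elimination reduces A to a congruent diagonal form with pivots 2, -24, -4/3, 0.
That gives 1 positive, 2 negative, 1 zero pivots.
Hence Q is indefinite.

indefinite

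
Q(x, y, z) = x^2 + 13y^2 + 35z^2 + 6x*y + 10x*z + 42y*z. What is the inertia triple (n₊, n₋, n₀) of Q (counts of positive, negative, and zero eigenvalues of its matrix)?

(3, 0, 0)

The associated matrix is A = [[1, 3, 5], [3, 13, 21], [5, 21, 35]].
Congruent diagonalization of A (simultaneous row and column reduction) yields pivots 1, 4, 1.
Counting signs: 3 positive.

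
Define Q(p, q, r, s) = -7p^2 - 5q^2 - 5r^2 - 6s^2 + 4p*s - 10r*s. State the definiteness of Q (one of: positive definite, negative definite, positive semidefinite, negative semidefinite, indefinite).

negative definite

The symmetric matrix is A = [[-7, 0, 0, 2], [0, -5, 0, 0], [0, 0, -5, -5], [2, 0, -5, -6]].
Row-reducing A symmetrically gives the diagonal entries -7, -5, -5, -3/7.
So there are 4 negative pivots.
Hence Q is negative definite.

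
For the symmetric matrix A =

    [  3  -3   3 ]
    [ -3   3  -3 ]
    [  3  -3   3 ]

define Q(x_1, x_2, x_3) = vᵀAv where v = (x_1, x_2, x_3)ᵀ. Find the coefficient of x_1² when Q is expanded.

3

The coefficient of x_1² is the diagonal entry A[1,1] = 3.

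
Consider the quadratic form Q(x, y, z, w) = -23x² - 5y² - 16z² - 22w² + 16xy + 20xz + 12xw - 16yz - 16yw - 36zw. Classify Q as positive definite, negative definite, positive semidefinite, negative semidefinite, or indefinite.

The symmetric matrix of Q is A = [[-23, 8, 10, 6], [8, -5, -8, -8], [10, -8, -16, -18], [6, -8, -18, -22]].
Leading principal minors: Δ_1 = -23, Δ_2 = 51, Δ_3 = -124, Δ_4 = 12.
The signs alternate starting with Δ_1 < 0, so by Sylvester's criterion Q is negative definite.

negative definite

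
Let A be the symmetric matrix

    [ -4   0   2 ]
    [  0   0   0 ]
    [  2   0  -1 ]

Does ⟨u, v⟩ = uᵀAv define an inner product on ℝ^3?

Row-reducing A symmetrically gives the diagonal entries -4, 0, 0.
Counting signs: 1 negative, 2 zero.
Hence Q is negative semidefinite.
⟨·,·⟩ is an inner product exactly when A is positive definite.

no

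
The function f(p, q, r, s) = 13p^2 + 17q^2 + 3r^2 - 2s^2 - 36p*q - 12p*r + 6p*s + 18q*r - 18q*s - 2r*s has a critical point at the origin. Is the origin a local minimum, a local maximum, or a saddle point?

The Hessian at the origin is H = [[26, -36, -12, 6], [-36, 34, 18, -18], [-12, 18, 6, -2], [6, -18, -2, -4]].
Row-reducing H symmetrically gives the diagonal entries 26, -206/13, 60/103, 8/15.
That gives 3 positive, 1 negative pivots.
H is indefinite, so the origin is a saddle point.

saddle point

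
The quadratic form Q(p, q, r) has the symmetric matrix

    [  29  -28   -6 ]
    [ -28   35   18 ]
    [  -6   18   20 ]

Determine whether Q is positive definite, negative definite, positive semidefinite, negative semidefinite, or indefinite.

positive definite

An LDLᵀ factorisation of A has diagonal entries 29, 231/29, 4/77.
Counting signs: 3 positive.
Hence Q is positive definite.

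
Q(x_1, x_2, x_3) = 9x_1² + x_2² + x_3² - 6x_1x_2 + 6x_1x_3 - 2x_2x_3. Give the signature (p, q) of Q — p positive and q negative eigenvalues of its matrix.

The associated matrix is A = [[9, -3, 3], [-3, 1, -1], [3, -1, 1]].
Congruent diagonalization of A (simultaneous row and column reduction) yields pivots 9, 0, 0.
Counting signs: 1 positive, 2 zero.

(1, 0)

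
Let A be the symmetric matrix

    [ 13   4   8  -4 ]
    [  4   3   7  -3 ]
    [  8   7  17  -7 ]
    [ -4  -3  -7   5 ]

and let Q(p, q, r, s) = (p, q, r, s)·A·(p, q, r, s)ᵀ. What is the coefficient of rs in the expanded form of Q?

-14

The coefficient of rs is A[3,4] + A[4,3] = 2·(-7) = -14.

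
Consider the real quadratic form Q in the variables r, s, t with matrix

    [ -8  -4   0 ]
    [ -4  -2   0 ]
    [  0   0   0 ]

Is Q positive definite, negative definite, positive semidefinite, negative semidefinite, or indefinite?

Symmetric row and column elimination reduces A to a congruent diagonal form with pivots -8, 0, 0.
That gives 1 negative, 2 zero pivots.
Hence Q is negative semidefinite.

negative semidefinite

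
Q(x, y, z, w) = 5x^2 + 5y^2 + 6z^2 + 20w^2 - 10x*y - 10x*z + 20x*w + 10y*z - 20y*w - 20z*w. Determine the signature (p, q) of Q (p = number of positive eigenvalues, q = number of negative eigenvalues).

(2, 0)

The symmetric matrix is A = [[5, -5, -5, 10], [-5, 5, 5, -10], [-5, 5, 6, -10], [10, -10, -10, 20]].
Applying the same elementary operations to the rows and columns of A produces a congruent diagonal matrix with entries 5, 0, 1, 0.
Counting signs: 2 positive, 2 zero.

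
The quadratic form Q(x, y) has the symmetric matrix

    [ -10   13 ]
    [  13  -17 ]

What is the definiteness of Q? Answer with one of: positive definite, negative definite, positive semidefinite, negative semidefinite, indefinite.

negative definite

Congruent diagonalization of A (simultaneous row and column reduction) yields pivots -10, -1/10.
That gives 2 negative pivots.
Hence Q is negative definite.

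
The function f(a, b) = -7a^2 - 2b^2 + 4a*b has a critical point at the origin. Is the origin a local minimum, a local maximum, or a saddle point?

The Hessian at the origin is H = [[-14, 4], [4, -4]].
det H = -14·-4 − (4)² = 40 > 0 and H[1,1] = -14 < 0, so H is negative definite.
Therefore the origin is a local maximum.

local maximum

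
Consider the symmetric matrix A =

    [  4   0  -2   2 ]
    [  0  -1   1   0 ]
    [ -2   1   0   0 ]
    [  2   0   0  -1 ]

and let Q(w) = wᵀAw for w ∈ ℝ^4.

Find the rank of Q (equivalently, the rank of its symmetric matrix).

4

Row reduction of A gives 4 nonzero rows, so rank A = 4.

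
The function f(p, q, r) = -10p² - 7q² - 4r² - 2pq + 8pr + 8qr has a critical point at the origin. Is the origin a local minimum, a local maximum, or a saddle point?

The Hessian at the origin is H = [[-20, -2, 8], [-2, -14, 8], [8, 8, -8]].
Applying the same elementary operations to the rows and columns of H produces a congruent diagonal matrix with entries -20, -69/5, -24/23.
So there are 3 negative pivots.
H is negative definite, so the origin is a strict local maximum.

local maximum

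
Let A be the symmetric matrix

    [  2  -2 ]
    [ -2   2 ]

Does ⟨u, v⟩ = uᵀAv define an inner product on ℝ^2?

no

Symmetric row and column elimination reduces A to a congruent diagonal form with pivots 2, 0.
That gives 1 positive, 1 zero pivots.
Hence Q is positive semidefinite.
⟨·,·⟩ is an inner product exactly when A is positive definite.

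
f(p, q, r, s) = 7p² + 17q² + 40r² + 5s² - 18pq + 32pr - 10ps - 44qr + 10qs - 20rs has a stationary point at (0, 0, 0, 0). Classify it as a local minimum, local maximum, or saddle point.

local minimum

The Hessian at the origin is H = [[14, -18, 32, -10], [-18, 34, -44, 10], [32, -44, 80, -20], [-10, 10, -20, 10]].
An LDLᵀ factorisation of H has diagonal entries 14, 76/7, 116/19, 40/29.
Counting signs: 4 positive.
H is positive definite, so the origin is a strict local minimum.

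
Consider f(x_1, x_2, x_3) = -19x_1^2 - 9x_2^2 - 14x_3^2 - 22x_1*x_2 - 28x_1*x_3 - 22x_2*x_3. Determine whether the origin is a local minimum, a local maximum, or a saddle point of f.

The Hessian at the origin is H = [[-38, -22, -28], [-22, -18, -22], [-28, -22, -28]].
Symmetric row and column elimination reduces H to a congruent diagonal form with pivots -38, -100/19, -1.
So there are 3 negative pivots.
H is negative definite, so the origin is a strict local maximum.

local maximum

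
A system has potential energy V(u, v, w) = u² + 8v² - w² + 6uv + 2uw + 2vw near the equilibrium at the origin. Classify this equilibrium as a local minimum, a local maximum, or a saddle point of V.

The Hessian at the origin is H = [[2, 6, 2], [6, 16, 2], [2, 2, -2]].
Congruent diagonalization of H (simultaneous row and column reduction) yields pivots 2, -2, 4.
Counting signs: 2 positive, 1 negative.
H is indefinite, so the origin is a saddle point.

saddle point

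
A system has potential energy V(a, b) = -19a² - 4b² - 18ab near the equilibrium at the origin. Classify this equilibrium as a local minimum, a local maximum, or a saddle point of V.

saddle point

The Hessian at the origin is H = [[-38, -18], [-18, -8]].
det H = -38·-8 − (-18)² = -20 < 0, so H is indefinite.
Therefore the origin is a saddle point.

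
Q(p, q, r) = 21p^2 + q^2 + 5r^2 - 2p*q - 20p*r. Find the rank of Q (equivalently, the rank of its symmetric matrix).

2

The symmetric matrix is A = [[21, -1, -10], [-1, 1, 0], [-10, 0, 5]].
Row-reducing A symmetrically gives the diagonal entries 21, 20/21, 0.
So there are 2 positive, 1 zero pivots.
The rank is the number of nonzero pivots: 2.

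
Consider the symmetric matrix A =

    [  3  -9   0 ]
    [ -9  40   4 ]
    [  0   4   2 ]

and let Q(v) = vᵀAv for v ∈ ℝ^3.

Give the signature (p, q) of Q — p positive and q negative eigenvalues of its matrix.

Applying the same elementary operations to the rows and columns of A produces a congruent diagonal matrix with entries 3, 13, 10/13.
That gives 3 positive pivots.

(3, 0)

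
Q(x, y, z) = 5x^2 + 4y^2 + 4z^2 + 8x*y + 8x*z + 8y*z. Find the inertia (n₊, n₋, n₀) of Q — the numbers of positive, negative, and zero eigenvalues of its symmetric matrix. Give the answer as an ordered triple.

The symmetric matrix is A = [[5, 4, 4], [4, 4, 4], [4, 4, 4]].
Applying the same elementary operations to the rows and columns of A produces a congruent diagonal matrix with entries 5, 4/5, 0.
Counting signs: 2 positive, 1 zero.

(2, 0, 1)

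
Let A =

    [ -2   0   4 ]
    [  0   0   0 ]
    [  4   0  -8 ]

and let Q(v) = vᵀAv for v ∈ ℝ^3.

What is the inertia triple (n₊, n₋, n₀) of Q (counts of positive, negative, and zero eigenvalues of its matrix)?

Applying the same elementary operations to the rows and columns of A produces a congruent diagonal matrix with entries -2, 0, 0.
Counting signs: 1 negative, 2 zero.

(0, 1, 2)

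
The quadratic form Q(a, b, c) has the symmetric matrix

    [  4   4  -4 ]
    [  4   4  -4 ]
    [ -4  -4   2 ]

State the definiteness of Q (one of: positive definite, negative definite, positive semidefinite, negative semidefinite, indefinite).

indefinite

Applying the same elementary operations to the rows and columns of A produces a congruent diagonal matrix with entries 4, 0, -2.
Counting signs: 1 positive, 1 negative, 1 zero.
Hence Q is indefinite.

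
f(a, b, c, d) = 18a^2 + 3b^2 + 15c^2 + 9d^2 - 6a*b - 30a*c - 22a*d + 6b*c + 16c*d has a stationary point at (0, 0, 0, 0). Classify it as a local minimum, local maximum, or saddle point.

The Hessian at the origin is H = [[36, -6, -30, -22], [-6, 6, 6, 0], [-30, 6, 30, 16], [-22, 0, 16, 18]].
Congruent diagonalization of H (simultaneous row and column reduction) yields pivots 36, 5, 24/5, 4/3.
Counting signs: 4 positive.
H is positive definite, so the origin is a strict local minimum.

local minimum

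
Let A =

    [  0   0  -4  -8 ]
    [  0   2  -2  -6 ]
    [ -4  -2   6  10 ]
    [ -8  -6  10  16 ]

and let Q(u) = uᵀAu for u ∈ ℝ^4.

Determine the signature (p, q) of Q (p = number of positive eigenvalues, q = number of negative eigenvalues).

(2, 2)

By Sylvester's law of inertia any congruent diagonalization of A has 2 positive, 2 negative and 0 zero entries.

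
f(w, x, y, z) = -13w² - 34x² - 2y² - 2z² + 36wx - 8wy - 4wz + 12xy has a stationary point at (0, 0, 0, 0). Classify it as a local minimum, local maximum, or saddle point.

The Hessian at the origin is H = [[-26, 36, -8, -4], [36, -68, 12, 0], [-8, 12, -4, 0], [-4, 0, 0, -4]].
Row-reducing H symmetrically gives the diagonal entries -26, -236/13, -88/59, -12/11.
That gives 4 negative pivots.
H is negative definite, so the origin is a strict local maximum.

local maximum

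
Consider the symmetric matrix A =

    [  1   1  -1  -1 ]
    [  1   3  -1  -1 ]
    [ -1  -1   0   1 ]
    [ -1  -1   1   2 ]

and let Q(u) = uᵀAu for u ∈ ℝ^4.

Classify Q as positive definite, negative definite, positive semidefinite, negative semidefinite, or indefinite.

Symmetric row and column elimination reduces A to a congruent diagonal form with pivots 1, 2, -1, 1.
So there are 3 positive, 1 negative pivots.
Hence Q is indefinite.

indefinite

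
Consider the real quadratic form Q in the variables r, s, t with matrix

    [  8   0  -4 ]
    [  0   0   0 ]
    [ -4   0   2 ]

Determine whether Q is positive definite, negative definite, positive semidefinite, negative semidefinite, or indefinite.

positive semidefinite

Row-reducing A symmetrically gives the diagonal entries 8, 0, 0.
So there are 1 positive, 2 zero pivots.
Hence Q is positive semidefinite.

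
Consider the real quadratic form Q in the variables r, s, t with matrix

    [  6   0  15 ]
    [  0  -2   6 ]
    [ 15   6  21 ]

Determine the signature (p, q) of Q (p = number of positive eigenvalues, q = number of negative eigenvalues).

(2, 1)

Symmetric row and column elimination reduces A to a congruent diagonal form with pivots 6, -2, 3/2.
Counting signs: 2 positive, 1 negative.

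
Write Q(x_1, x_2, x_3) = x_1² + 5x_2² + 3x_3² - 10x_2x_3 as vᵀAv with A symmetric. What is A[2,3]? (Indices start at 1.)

The coefficient of x_2·x_3 in Q is -10. For a symmetric A this equals A[2,3] + A[3,2] = 2·A[2,3].
So A[2,3] = -10/2 = -5.

-5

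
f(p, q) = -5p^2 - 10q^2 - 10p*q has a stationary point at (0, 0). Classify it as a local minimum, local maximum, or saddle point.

local maximum

The Hessian at the origin is H = [[-10, -10], [-10, -20]].
det H = -10·-20 − (-10)² = 100 > 0 and H[1,1] = -10 < 0, so H is negative definite.
Therefore the origin is a local maximum.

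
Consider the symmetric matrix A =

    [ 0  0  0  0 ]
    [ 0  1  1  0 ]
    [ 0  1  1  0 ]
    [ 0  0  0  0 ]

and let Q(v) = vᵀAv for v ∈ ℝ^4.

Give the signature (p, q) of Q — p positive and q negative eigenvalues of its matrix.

Congruent diagonalization of A (simultaneous row and column reduction) yields pivots 0, 1, 0, 0.
So there are 1 positive, 3 zero pivots.

(1, 0)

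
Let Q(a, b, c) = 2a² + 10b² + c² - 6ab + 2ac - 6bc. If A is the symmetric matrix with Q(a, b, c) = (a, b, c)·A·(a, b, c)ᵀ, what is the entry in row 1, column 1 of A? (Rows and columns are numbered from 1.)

2

The coefficient of a² in Q is 2, and that is exactly A[1,1].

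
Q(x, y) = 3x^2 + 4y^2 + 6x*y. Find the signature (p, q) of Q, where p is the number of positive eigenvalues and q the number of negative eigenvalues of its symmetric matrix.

(2, 0)

The symmetric matrix is A = [[3, 3], [3, 4]].
Congruent diagonalization of A (simultaneous row and column reduction) yields pivots 3, 1.
So there are 2 positive pivots.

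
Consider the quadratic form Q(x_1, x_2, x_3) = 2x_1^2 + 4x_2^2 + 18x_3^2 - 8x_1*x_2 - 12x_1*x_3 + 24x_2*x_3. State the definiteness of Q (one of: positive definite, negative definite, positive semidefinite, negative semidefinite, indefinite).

indefinite

The associated matrix is A = [[2, -4, -6], [-4, 4, 12], [-6, 12, 18]].
Row-reducing A symmetrically gives the diagonal entries 2, -4, 0.
That gives 1 positive, 1 negative, 1 zero pivots.
Hence Q is indefinite.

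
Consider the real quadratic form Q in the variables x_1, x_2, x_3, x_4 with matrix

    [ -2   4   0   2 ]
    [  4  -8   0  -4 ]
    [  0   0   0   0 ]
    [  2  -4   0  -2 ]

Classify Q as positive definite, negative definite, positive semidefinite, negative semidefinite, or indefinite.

negative semidefinite

Symmetric row and column elimination reduces A to a congruent diagonal form with pivots -2, 0, 0, 0.
That gives 1 negative, 3 zero pivots.
Hence Q is negative semidefinite.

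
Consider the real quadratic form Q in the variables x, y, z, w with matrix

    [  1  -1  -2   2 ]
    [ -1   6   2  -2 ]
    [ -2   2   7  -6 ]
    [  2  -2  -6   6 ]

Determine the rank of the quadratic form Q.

4

Row-reducing A symmetrically gives the diagonal entries 1, 5, 3, 2/3.
That gives 4 positive pivots.
The rank is the number of nonzero pivots: 4.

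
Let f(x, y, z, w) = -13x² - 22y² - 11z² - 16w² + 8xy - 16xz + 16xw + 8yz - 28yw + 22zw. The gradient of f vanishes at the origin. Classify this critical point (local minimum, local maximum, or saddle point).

The Hessian at the origin is H = [[-26, 8, -16, 16], [8, -44, 8, -28], [-16, 8, -22, 22], [16, -28, 22, -32]].
Applying the same elementary operations to the rows and columns of H produces a congruent diagonal matrix with entries -26, -540/13, -322/27, -30/161.
That gives 4 negative pivots.
H is negative definite, so the origin is a strict local maximum.

local maximum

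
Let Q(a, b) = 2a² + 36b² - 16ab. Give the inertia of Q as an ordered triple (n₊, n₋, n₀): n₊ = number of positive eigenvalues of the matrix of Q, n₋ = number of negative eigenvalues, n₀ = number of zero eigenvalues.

(2, 0, 0)

Write A = [[2, -8], [-8, 36]].
Symmetric row and column elimination reduces A to a congruent diagonal form with pivots 2, 4.
So there are 2 positive pivots.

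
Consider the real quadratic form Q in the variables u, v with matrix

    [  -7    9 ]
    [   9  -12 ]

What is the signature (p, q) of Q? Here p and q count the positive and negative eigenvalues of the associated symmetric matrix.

Congruent diagonalization of A (simultaneous row and column reduction) yields pivots -7, -3/7.
So there are 2 negative pivots.

(0, 2)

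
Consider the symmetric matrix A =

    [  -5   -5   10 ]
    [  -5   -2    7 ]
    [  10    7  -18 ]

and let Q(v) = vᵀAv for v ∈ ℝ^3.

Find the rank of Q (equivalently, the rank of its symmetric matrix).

3

Congruent diagonalization of A (simultaneous row and column reduction) yields pivots -5, 3, -1.
That gives 1 positive, 2 negative pivots.
The rank is the number of nonzero pivots: 3.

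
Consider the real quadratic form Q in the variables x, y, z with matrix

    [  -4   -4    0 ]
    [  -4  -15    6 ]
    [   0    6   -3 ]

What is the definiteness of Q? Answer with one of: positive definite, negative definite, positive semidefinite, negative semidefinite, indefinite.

Congruent diagonalization of A (simultaneous row and column reduction) yields pivots -4, -11, 3/11.
That gives 1 positive, 2 negative pivots.
Hence Q is indefinite.

indefinite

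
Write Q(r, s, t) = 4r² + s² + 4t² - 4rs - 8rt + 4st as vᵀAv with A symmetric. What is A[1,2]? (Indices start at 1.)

-2

The coefficient of r·s in Q is -4. For a symmetric A this equals A[1,2] + A[2,1] = 2·A[1,2].
So A[1,2] = -4/2 = -2.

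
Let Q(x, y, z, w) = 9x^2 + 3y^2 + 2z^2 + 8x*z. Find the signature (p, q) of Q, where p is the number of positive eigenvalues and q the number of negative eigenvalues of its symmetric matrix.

The associated matrix is A = [[9, 0, 4, 0], [0, 3, 0, 0], [4, 0, 2, 0], [0, 0, 0, 0]].
Symmetric row and column elimination reduces A to a congruent diagonal form with pivots 9, 3, 2/9, 0.
So there are 3 positive, 1 zero pivots.

(3, 0)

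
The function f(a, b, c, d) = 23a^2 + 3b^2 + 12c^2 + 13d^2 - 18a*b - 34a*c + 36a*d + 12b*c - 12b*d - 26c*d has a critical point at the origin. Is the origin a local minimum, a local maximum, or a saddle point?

saddle point

The Hessian at the origin is H = [[46, -18, -34, 36], [-18, 6, 12, -12], [-34, 12, 24, -26], [36, -12, -26, 26]].
An LDLᵀ factorisation of H has diagonal entries 46, -24/23, 1/2, -6.
That gives 2 positive, 2 negative pivots.
H is indefinite, so the origin is a saddle point.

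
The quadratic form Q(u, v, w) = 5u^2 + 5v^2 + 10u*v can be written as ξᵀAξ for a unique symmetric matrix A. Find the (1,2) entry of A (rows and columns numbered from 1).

The coefficient of u·v in Q is 10. For a symmetric A this equals A[1,2] + A[2,1] = 2·A[1,2].
So A[1,2] = 10/2 = 5.

5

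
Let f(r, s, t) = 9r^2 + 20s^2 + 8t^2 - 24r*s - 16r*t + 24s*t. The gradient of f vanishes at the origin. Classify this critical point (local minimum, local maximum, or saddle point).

local minimum

The Hessian at the origin is H = [[18, -24, -16], [-24, 40, 24], [-16, 24, 16]].
Applying the same elementary operations to the rows and columns of H produces a congruent diagonal matrix with entries 18, 8, 8/9.
That gives 3 positive pivots.
H is positive definite, so the origin is a strict local minimum.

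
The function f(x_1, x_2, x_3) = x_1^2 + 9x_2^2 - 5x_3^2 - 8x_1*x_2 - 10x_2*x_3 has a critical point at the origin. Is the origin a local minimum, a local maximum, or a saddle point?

The Hessian at the origin is H = [[2, -8, 0], [-8, 18, -10], [0, -10, -10]].
Congruent diagonalization of H (simultaneous row and column reduction) yields pivots 2, -14, -20/7.
Counting signs: 1 positive, 2 negative.
H is indefinite, so the origin is a saddle point.

saddle point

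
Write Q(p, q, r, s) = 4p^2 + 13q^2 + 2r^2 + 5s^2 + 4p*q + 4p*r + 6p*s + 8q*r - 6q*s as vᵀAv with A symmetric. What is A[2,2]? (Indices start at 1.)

13

The coefficient of q^2 in Q is 13, and that is exactly A[2,2].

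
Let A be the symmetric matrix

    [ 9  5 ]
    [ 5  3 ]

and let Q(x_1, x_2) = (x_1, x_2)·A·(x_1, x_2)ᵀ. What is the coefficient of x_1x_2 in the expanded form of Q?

10

The coefficient of x_1x_2 is A[1,2] + A[2,1] = 2·5 = 10.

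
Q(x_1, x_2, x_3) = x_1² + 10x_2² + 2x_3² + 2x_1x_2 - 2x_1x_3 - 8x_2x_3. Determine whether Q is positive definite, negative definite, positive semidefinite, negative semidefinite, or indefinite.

The associated matrix is A = [[1, 1, -1], [1, 10, -4], [-1, -4, 2]].
Symmetric row and column elimination reduces A to a congruent diagonal form with pivots 1, 9, 0.
So there are 2 positive, 1 zero pivots.
Hence Q is positive semidefinite.

positive semidefinite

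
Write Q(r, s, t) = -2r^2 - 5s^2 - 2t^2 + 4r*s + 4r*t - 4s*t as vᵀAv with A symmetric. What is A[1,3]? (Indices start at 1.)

The coefficient of r·t in Q is 4. For a symmetric A this equals A[1,3] + A[3,1] = 2·A[1,3].
So A[1,3] = 4/2 = 2.

2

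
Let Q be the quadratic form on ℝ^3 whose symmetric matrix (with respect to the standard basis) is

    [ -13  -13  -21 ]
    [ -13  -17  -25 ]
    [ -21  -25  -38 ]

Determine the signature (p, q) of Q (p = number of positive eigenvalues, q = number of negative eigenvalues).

(0, 3)

An LDLᵀ factorisation of A has diagonal entries -13, -4, -1/13.
That gives 3 negative pivots.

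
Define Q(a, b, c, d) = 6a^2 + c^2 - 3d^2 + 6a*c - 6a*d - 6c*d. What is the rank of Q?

The associated matrix is A = [[6, 0, 3, -3], [0, 0, 0, 0], [3, 0, 1, -3], [-3, 0, -3, -3]].
Symmetric row and column elimination reduces A to a congruent diagonal form with pivots 6, 0, -1/2, 0.
So there are 1 positive, 1 negative, 2 zero pivots.
The rank is the number of nonzero pivots: 2.

2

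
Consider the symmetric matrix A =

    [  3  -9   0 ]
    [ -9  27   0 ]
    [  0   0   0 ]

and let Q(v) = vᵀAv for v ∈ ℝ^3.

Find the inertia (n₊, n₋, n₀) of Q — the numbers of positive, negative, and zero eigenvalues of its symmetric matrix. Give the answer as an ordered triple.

(1, 0, 2)

Applying the same elementary operations to the rows and columns of A produces a congruent diagonal matrix with entries 3, 0, 0.
That gives 1 positive, 2 zero pivots.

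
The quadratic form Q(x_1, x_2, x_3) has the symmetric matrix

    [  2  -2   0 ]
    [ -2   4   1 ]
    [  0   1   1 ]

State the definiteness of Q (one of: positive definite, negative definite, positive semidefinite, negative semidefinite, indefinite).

positive definite

Leading principal minors: Δ_1 = 2, Δ_2 = 4, Δ_3 = 2.
All leading principal minors are positive, so by Sylvester's criterion Q is positive definite.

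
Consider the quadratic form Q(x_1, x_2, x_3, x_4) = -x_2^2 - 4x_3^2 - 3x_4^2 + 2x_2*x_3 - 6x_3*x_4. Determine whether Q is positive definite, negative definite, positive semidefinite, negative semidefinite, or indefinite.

negative semidefinite

The associated matrix is A = [[0, 0, 0, 0], [0, -1, 1, 0], [0, 1, -4, -3], [0, 0, -3, -3]].
Symmetric row and column elimination reduces A to a congruent diagonal form with pivots 0, -1, -3, 0.
That gives 2 negative, 2 zero pivots.
Hence Q is negative semidefinite.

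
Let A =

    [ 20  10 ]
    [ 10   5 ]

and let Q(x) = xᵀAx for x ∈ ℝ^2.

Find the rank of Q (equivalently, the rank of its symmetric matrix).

Row-reducing A symmetrically gives the diagonal entries 20, 0.
Counting signs: 1 positive, 1 zero.
The rank is the number of nonzero pivots: 1.

1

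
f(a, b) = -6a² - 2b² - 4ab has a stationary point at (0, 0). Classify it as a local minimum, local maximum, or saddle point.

local maximum

The Hessian at the origin is H = [[-12, -4], [-4, -4]].
det H = -12·-4 − (-4)² = 32 > 0 and H[1,1] = -12 < 0, so H is negative definite.
Therefore the origin is a local maximum.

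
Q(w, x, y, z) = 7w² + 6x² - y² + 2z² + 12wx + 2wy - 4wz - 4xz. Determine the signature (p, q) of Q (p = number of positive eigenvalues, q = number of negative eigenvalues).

The associated matrix is A = [[7, 6, 1, -2], [6, 6, 0, -2], [1, 0, -1, 0], [-2, -2, 0, 2]].
Applying the same elementary operations to the rows and columns of A produces a congruent diagonal matrix with entries 7, 6/7, -2, 4/3.
So there are 3 positive, 1 negative pivots.

(3, 1)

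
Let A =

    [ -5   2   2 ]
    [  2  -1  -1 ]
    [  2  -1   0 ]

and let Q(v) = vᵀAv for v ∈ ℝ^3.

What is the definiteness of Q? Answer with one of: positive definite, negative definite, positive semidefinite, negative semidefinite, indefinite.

indefinite

Row-reducing A symmetrically gives the diagonal entries -5, -1/5, 1.
That gives 1 positive, 2 negative pivots.
Hence Q is indefinite.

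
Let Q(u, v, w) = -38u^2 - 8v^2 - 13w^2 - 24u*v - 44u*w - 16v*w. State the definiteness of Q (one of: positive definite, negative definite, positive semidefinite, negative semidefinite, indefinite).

negative semidefinite

The associated matrix is A = [[-38, -12, -22], [-12, -8, -8], [-22, -8, -13]].
Row-reducing A symmetrically gives the diagonal entries -38, -80/19, 0.
Counting signs: 2 negative, 1 zero.
Hence Q is negative semidefinite.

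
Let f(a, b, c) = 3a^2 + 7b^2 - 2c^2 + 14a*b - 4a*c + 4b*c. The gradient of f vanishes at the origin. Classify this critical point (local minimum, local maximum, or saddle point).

saddle point

The Hessian at the origin is H = [[6, 14, -4], [14, 14, 4], [-4, 4, -4]].
Symmetric row and column elimination reduces H to a congruent diagonal form with pivots 6, -56/3, 20/7.
So there are 2 positive, 1 negative pivots.
H is indefinite, so the origin is a saddle point.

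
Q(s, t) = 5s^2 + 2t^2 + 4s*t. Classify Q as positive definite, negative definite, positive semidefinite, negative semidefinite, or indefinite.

positive definite

Write A = [[5, 2], [2, 2]].
Applying the same elementary operations to the rows and columns of A produces a congruent diagonal matrix with entries 5, 6/5.
Counting signs: 2 positive.
Hence Q is positive definite.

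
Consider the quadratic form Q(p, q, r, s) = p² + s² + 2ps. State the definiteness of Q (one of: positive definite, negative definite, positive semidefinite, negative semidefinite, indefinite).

The associated matrix is A = [[1, 0, 0, 1], [0, 0, 0, 0], [0, 0, 0, 0], [1, 0, 0, 1]].
Congruent diagonalization of A (simultaneous row and column reduction) yields pivots 1, 0, 0, 0.
Counting signs: 1 positive, 3 zero.
Hence Q is positive semidefinite.

positive semidefinite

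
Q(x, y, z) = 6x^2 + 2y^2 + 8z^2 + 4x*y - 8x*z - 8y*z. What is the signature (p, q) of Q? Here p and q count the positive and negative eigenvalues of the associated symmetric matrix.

(2, 0)

The symmetric matrix is A = [[6, 2, -4], [2, 2, -4], [-4, -4, 8]].
Symmetric row and column elimination reduces A to a congruent diagonal form with pivots 6, 4/3, 0.
So there are 2 positive, 1 zero pivots.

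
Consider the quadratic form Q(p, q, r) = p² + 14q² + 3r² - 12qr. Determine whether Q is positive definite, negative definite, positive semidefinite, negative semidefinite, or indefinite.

The symmetric matrix is A = [[1, 0, 0], [0, 14, -6], [0, -6, 3]].
An LDLᵀ factorisation of A has diagonal entries 1, 14, 3/7.
That gives 3 positive pivots.
Hence Q is positive definite.

positive definite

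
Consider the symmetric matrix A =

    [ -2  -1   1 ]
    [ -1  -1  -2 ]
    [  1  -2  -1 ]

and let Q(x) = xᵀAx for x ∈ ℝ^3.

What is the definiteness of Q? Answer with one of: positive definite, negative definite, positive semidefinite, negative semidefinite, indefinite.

indefinite

Symmetric row and column elimination reduces A to a congruent diagonal form with pivots -2, -1/2, 12.
That gives 1 positive, 2 negative pivots.
Hence Q is indefinite.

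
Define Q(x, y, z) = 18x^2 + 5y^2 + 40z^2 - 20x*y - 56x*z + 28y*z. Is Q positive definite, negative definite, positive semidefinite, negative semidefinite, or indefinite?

indefinite

The associated matrix is A = [[18, -10, -28], [-10, 5, 14], [-28, 14, 40]].
An LDLᵀ factorisation of A has diagonal entries 18, -5/9, 4/5.
That gives 2 positive, 1 negative pivots.
Hence Q is indefinite.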